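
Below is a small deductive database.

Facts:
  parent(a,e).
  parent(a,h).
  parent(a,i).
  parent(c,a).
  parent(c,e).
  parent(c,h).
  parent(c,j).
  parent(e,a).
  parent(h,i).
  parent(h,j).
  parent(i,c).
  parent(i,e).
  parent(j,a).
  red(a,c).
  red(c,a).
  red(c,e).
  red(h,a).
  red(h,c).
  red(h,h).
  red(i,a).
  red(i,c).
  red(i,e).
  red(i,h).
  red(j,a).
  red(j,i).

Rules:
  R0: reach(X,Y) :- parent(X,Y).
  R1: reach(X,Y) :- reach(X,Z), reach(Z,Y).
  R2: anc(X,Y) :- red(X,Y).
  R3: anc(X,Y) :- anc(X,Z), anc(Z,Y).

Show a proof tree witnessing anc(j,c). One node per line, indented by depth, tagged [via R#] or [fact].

anc(j,c)  [via R3]
  anc(j,a)  [via R2]
    red(j,a)  [fact]
  anc(a,c)  [via R2]
    red(a,c)  [fact]

round 1: derive anc(a,c) via R2 from red(a,c)
round 1: derive anc(c,a) via R2 from red(c,a)
round 1: derive anc(c,e) via R2 from red(c,e)
round 1: derive anc(h,a) via R2 from red(h,a)
round 1: derive anc(h,c) via R2 from red(h,c)
round 1: derive anc(h,h) via R2 from red(h,h)
round 1: derive anc(i,a) via R2 from red(i,a)
round 1: derive anc(i,c) via R2 from red(i,c)
round 1: derive anc(i,e) via R2 from red(i,e)
round 1: derive anc(i,h) via R2 from red(i,h)
round 1: derive anc(j,a) via R2 from red(j,a)
round 1: derive anc(j,i) via R2 from red(j,i)
round 2: derive anc(a,a) via R3 from anc(a,c), anc(c,a)
round 2: derive anc(a,e) via R3 from anc(a,c), anc(c,e)
round 2: derive anc(c,c) via R3 from anc(c,a), anc(a,c)
round 2: derive anc(h,e) via R3 from anc(h,c), anc(c,e)
round 2: derive anc(j,c) via R3 from anc(j,a), anc(a,c)
round 2: derive anc(j,e) via R3 from anc(j,i), anc(i,e)
round 2: derive anc(j,h) via R3 from anc(j,i), anc(i,h)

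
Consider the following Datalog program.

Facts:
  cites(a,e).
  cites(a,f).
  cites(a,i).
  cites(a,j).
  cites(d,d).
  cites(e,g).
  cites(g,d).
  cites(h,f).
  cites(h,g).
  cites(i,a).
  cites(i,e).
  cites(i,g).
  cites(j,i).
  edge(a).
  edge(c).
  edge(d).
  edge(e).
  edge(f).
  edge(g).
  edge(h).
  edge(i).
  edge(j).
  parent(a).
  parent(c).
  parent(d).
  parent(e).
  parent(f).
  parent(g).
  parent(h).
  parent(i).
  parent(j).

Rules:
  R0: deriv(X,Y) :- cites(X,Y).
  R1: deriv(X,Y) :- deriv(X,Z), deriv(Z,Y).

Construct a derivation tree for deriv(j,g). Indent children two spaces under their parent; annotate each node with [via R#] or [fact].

deriv(j,g)  [via R1]
  deriv(j,i)  [via R0]
    cites(j,i)  [fact]
  deriv(i,g)  [via R0]
    cites(i,g)  [fact]

round 1: derive deriv(a,e) via R0 from cites(a,e)
round 1: derive deriv(a,f) via R0 from cites(a,f)
round 1: derive deriv(a,i) via R0 from cites(a,i)
round 1: derive deriv(a,j) via R0 from cites(a,j)
round 1: derive deriv(d,d) via R0 from cites(d,d)
round 1: derive deriv(e,g) via R0 from cites(e,g)
round 1: derive deriv(g,d) via R0 from cites(g,d)
round 1: derive deriv(h,f) via R0 from cites(h,f)
round 1: derive deriv(h,g) via R0 from cites(h,g)
round 1: derive deriv(i,a) via R0 from cites(i,a)
round 1: derive deriv(i,e) via R0 from cites(i,e)
round 1: derive deriv(i,g) via R0 from cites(i,g)
round 1: derive deriv(j,i) via R0 from cites(j,i)
round 2: derive deriv(a,a) via R1 from deriv(a,i), deriv(i,a)
round 2: derive deriv(a,g) via R1 from deriv(a,e), deriv(e,g)
round 2: derive deriv(e,d) via R1 from deriv(e,g), deriv(g,d)
round 2: derive deriv(h,d) via R1 from deriv(h,g), deriv(g,d)
round 2: derive deriv(i,d) via R1 from deriv(i,g), deriv(g,d)
round 2: derive deriv(i,f) via R1 from deriv(i,a), deriv(a,f)
round 2: derive deriv(i,i) via R1 from deriv(i,a), deriv(a,i)
round 2: derive deriv(i,j) via R1 from deriv(i,a), deriv(a,j)
round 2: derive deriv(j,a) via R1 from deriv(j,i), deriv(i,a)
round 2: derive deriv(j,e) via R1 from deriv(j,i), deriv(i,e)
round 2: derive deriv(j,g) via R1 from deriv(j,i), deriv(i,g)
round 3: derive deriv(a,d) via R1 from deriv(a,e), deriv(e,d)
round 3: derive deriv(j,d) via R1 from deriv(j,e), deriv(e,d)
round 3: derive deriv(j,f) via R1 from deriv(j,a), deriv(a,f)
round 3: derive deriv(j,j) via R1 from deriv(j,a), deriv(a,j)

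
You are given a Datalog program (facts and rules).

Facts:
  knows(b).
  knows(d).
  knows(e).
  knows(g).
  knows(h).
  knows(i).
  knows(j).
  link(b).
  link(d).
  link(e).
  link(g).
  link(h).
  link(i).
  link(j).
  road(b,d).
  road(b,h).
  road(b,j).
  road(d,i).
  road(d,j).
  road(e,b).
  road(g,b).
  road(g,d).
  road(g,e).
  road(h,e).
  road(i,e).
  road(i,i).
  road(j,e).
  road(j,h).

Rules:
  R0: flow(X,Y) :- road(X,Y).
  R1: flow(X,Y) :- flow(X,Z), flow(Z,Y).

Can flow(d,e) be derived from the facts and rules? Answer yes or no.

yes

round 1: derive flow(b,d) via R0 from road(b,d)
round 1: derive flow(b,h) via R0 from road(b,h)
round 1: derive flow(b,j) via R0 from road(b,j)
round 1: derive flow(d,i) via R0 from road(d,i)
round 1: derive flow(d,j) via R0 from road(d,j)
round 1: derive flow(e,b) via R0 from road(e,b)
round 1: derive flow(g,b) via R0 from road(g,b)
round 1: derive flow(g,d) via R0 from road(g,d)
round 1: derive flow(g,e) via R0 from road(g,e)
round 1: derive flow(h,e) via R0 from road(h,e)
round 1: derive flow(i,e) via R0 from road(i,e)
round 1: derive flow(i,i) via R0 from road(i,i)
round 1: derive flow(j,e) via R0 from road(j,e)
round 1: derive flow(j,h) via R0 from road(j,h)
round 2: derive flow(b,e) via R1 from flow(b,h), flow(h,e)
round 2: derive flow(b,i) via R1 from flow(b,d), flow(d,i)
round 2: derive flow(d,e) via R1 from flow(d,i), flow(i,e)
round 2: derive flow(d,h) via R1 from flow(d,j), flow(j,h)
round 2: derive flow(e,d) via R1 from flow(e,b), flow(b,d)
round 2: derive flow(e,h) via R1 from flow(e,b), flow(b,h)
round 2: derive flow(e,j) via R1 from flow(e,b), flow(b,j)
round 2: derive flow(g,h) via R1 from flow(g,b), flow(b,h)
round 2: derive flow(g,i) via R1 from flow(g,d), flow(d,i)
round 2: derive flow(g,j) via R1 from flow(g,b), flow(b,j)
round 2: derive flow(h,b) via R1 from flow(h,e), flow(e,b)
round 2: derive flow(i,b) via R1 from flow(i,e), flow(e,b)
round 2: derive flow(j,b) via R1 from flow(j,e), flow(e,b)
round 3: derive flow(b,b) via R1 from flow(b,e), flow(e,b)
round 3: derive flow(d,b) via R1 from flow(d,e), flow(e,b)
round 3: derive flow(d,d) via R1 from flow(d,e), flow(e,d)
round 3: derive flow(e,e) via R1 from flow(e,b), flow(b,e)
round 3: derive flow(e,i) via R1 from flow(e,b), flow(b,i)
round 3: derive flow(h,d) via R1 from flow(h,b), flow(b,d)
round 3: derive flow(h,h) via R1 from flow(h,b), flow(b,h)
round 3: derive flow(h,i) via R1 from flow(h,b), flow(b,i)
round 3: derive flow(h,j) via R1 from flow(h,b), flow(b,j)
round 3: derive flow(i,d) via R1 from flow(i,b), flow(b,d)
round 3: derive flow(i,h) via R1 from flow(i,b), flow(b,h)
round 3: derive flow(i,j) via R1 from flow(i,b), flow(b,j)
round 3: derive flow(j,d) via R1 from flow(j,b), flow(b,d)
round 3: derive flow(j,i) via R1 from flow(j,b), flow(b,i)
round 3: derive flow(j,j) via R1 from flow(j,b), flow(b,j)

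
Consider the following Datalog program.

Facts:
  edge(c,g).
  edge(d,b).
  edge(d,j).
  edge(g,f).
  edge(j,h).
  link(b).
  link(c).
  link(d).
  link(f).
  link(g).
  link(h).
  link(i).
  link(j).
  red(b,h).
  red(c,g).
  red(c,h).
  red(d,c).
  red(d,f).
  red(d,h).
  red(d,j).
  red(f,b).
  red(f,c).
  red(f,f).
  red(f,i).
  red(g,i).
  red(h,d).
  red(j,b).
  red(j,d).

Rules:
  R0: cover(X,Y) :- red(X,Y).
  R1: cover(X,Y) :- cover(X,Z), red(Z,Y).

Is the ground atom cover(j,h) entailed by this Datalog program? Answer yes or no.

round 1: derive cover(b,h) via R0 from red(b,h)
round 1: derive cover(c,g) via R0 from red(c,g)
round 1: derive cover(c,h) via R0 from red(c,h)
round 1: derive cover(d,c) via R0 from red(d,c)
round 1: derive cover(d,f) via R0 from red(d,f)
round 1: derive cover(d,h) via R0 from red(d,h)
round 1: derive cover(d,j) via R0 from red(d,j)
round 1: derive cover(f,b) via R0 from red(f,b)
round 1: derive cover(f,c) via R0 from red(f,c)
round 1: derive cover(f,f) via R0 from red(f,f)
round 1: derive cover(f,i) via R0 from red(f,i)
round 1: derive cover(g,i) via R0 from red(g,i)
round 1: derive cover(h,d) via R0 from red(h,d)
round 1: derive cover(j,b) via R0 from red(j,b)
round 1: derive cover(j,d) via R0 from red(j,d)
round 2: derive cover(b,d) via R1 from cover(b,h), red(h,d)
round 2: derive cover(c,d) via R1 from cover(c,h), red(h,d)
round 2: derive cover(c,i) via R1 from cover(c,g), red(g,i)
round 2: derive cover(d,b) via R1 from cover(d,f), red(f,b)
round 2: derive cover(d,d) via R1 from cover(d,h), red(h,d)
round 2: derive cover(d,g) via R1 from cover(d,c), red(c,g)
round 2: derive cover(d,i) via R1 from cover(d,f), red(f,i)
round 2: derive cover(f,g) via R1 from cover(f,c), red(c,g)
round 2: derive cover(f,h) via R1 from cover(f,b), red(b,h)
round 2: derive cover(h,c) via R1 from cover(h,d), red(d,c)
round 2: derive cover(h,f) via R1 from cover(h,d), red(d,f)
round 2: derive cover(h,h) via R1 from cover(h,d), red(d,h)
round 2: derive cover(h,j) via R1 from cover(h,d), red(d,j)
round 2: derive cover(j,c) via R1 from cover(j,d), red(d,c)
round 2: derive cover(j,f) via R1 from cover(j,d), red(d,f)
round 2: derive cover(j,h) via R1 from cover(j,b), red(b,h)
round 2: derive cover(j,j) via R1 from cover(j,d), red(d,j)
round 3: derive cover(b,c) via R1 from cover(b,d), red(d,c)
round 3: derive cover(b,f) via R1 from cover(b,d), red(d,f)
round 3: derive cover(b,j) via R1 from cover(b,d), red(d,j)
round 3: derive cover(c,c) via R1 from cover(c,d), red(d,c)
round 3: derive cover(c,f) via R1 from cover(c,d), red(d,f)
round 3: derive cover(c,j) via R1 from cover(c,d), red(d,j)
round 3: derive cover(f,d) via R1 from cover(f,h), red(h,d)
round 3: derive cover(h,b) via R1 from cover(h,f), red(f,b)
round 3: derive cover(h,g) via R1 from cover(h,c), red(c,g)
round 3: derive cover(h,i) via R1 from cover(h,f), red(f,i)
round 3: derive cover(j,g) via R1 from cover(j,c), red(c,g)
round 3: derive cover(j,i) via R1 from cover(j,f), red(f,i)
round 4: derive cover(b,b) via R1 from cover(b,f), red(f,b)
round 4: derive cover(b,g) via R1 from cover(b,c), red(c,g)
round 4: derive cover(b,i) via R1 from cover(b,f), red(f,i)
round 4: derive cover(c,b) via R1 from cover(c,f), red(f,b)
round 4: derive cover(f,j) via R1 from cover(f,d), red(d,j)

yes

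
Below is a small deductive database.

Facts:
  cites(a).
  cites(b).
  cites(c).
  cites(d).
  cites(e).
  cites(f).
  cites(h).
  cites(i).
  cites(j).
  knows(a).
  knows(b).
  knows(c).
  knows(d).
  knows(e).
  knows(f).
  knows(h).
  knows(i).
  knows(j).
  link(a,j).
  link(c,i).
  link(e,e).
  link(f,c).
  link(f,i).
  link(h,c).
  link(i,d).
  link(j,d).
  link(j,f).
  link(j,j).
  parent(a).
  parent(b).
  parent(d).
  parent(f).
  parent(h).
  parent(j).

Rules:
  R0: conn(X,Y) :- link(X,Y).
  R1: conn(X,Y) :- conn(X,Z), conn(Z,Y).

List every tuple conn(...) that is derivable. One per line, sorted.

conn(a,c)
conn(a,d)
conn(a,f)
conn(a,i)
conn(a,j)
conn(c,d)
conn(c,i)
conn(e,e)
conn(f,c)
conn(f,d)
conn(f,i)
conn(h,c)
conn(h,d)
conn(h,i)
conn(i,d)
conn(j,c)
conn(j,d)
conn(j,f)
conn(j,i)
conn(j,j)

round 1: derive conn(a,j) via R0 from link(a,j)
round 1: derive conn(c,i) via R0 from link(c,i)
round 1: derive conn(e,e) via R0 from link(e,e)
round 1: derive conn(f,c) via R0 from link(f,c)
round 1: derive conn(f,i) via R0 from link(f,i)
round 1: derive conn(h,c) via R0 from link(h,c)
round 1: derive conn(i,d) via R0 from link(i,d)
round 1: derive conn(j,d) via R0 from link(j,d)
round 1: derive conn(j,f) via R0 from link(j,f)
round 1: derive conn(j,j) via R0 from link(j,j)
round 2: derive conn(a,d) via R1 from conn(a,j), conn(j,d)
round 2: derive conn(a,f) via R1 from conn(a,j), conn(j,f)
round 2: derive conn(c,d) via R1 from conn(c,i), conn(i,d)
round 2: derive conn(f,d) via R1 from conn(f,i), conn(i,d)
round 2: derive conn(h,i) via R1 from conn(h,c), conn(c,i)
round 2: derive conn(j,c) via R1 from conn(j,f), conn(f,c)
round 2: derive conn(j,i) via R1 from conn(j,f), conn(f,i)
round 3: derive conn(a,c) via R1 from conn(a,f), conn(f,c)
round 3: derive conn(a,i) via R1 from conn(a,f), conn(f,i)
round 3: derive conn(h,d) via R1 from conn(h,c), conn(c,d)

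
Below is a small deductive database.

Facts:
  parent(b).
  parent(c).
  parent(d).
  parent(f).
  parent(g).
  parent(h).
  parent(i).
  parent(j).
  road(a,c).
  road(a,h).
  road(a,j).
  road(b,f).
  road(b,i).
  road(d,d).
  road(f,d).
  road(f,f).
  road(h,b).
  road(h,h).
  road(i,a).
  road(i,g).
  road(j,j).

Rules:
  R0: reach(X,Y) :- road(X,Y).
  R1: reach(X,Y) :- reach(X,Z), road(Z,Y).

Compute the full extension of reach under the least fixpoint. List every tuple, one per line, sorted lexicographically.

reach(a,a)
reach(a,b)
reach(a,c)
reach(a,d)
reach(a,f)
reach(a,g)
reach(a,h)
reach(a,i)
reach(a,j)
reach(b,a)
reach(b,b)
reach(b,c)
reach(b,d)
reach(b,f)
reach(b,g)
reach(b,h)
reach(b,i)
reach(b,j)
reach(d,d)
reach(f,d)
reach(f,f)
reach(h,a)
reach(h,b)
reach(h,c)
reach(h,d)
reach(h,f)
reach(h,g)
reach(h,h)
reach(h,i)
reach(h,j)
reach(i,a)
reach(i,b)
reach(i,c)
reach(i,d)
reach(i,f)
reach(i,g)
reach(i,h)
reach(i,i)
reach(i,j)
reach(j,j)

round 1: derive reach(a,c) via R0 from road(a,c)
round 1: derive reach(a,h) via R0 from road(a,h)
round 1: derive reach(a,j) via R0 from road(a,j)
round 1: derive reach(b,f) via R0 from road(b,f)
round 1: derive reach(b,i) via R0 from road(b,i)
round 1: derive reach(d,d) via R0 from road(d,d)
round 1: derive reach(f,d) via R0 from road(f,d)
round 1: derive reach(f,f) via R0 from road(f,f)
round 1: derive reach(h,b) via R0 from road(h,b)
round 1: derive reach(h,h) via R0 from road(h,h)
round 1: derive reach(i,a) via R0 from road(i,a)
round 1: derive reach(i,g) via R0 from road(i,g)
round 1: derive reach(j,j) via R0 from road(j,j)
round 2: derive reach(a,b) via R1 from reach(a,h), road(h,b)
round 2: derive reach(b,a) via R1 from reach(b,i), road(i,a)
round 2: derive reach(b,d) via R1 from reach(b,f), road(f,d)
round 2: derive reach(b,g) via R1 from reach(b,i), road(i,g)
round 2: derive reach(h,f) via R1 from reach(h,b), road(b,f)
round 2: derive reach(h,i) via R1 from reach(h,b), road(b,i)
round 2: derive reach(i,c) via R1 from reach(i,a), road(a,c)
round 2: derive reach(i,h) via R1 from reach(i,a), road(a,h)
round 2: derive reach(i,j) via R1 from reach(i,a), road(a,j)
round 3: derive reach(a,f) via R1 from reach(a,b), road(b,f)
round 3: derive reach(a,i) via R1 from reach(a,b), road(b,i)
round 3: derive reach(b,c) via R1 from reach(b,a), road(a,c)
round 3: derive reach(b,h) via R1 from reach(b,a), road(a,h)
round 3: derive reach(b,j) via R1 from reach(b,a), road(a,j)
round 3: derive reach(h,a) via R1 from reach(h,i), road(i,a)
round 3: derive reach(h,d) via R1 from reach(h,f), road(f,d)
round 3: derive reach(h,g) via R1 from reach(h,i), road(i,g)
round 3: derive reach(i,b) via R1 from reach(i,h), road(h,b)
round 4: derive reach(a,a) via R1 from reach(a,i), road(i,a)
round 4: derive reach(a,d) via R1 from reach(a,f), road(f,d)
round 4: derive reach(a,g) via R1 from reach(a,i), road(i,g)
round 4: derive reach(b,b) via R1 from reach(b,h), road(h,b)
round 4: derive reach(h,c) via R1 from reach(h,a), road(a,c)
round 4: derive reach(h,j) via R1 from reach(h,a), road(a,j)
round 4: derive reach(i,f) via R1 from reach(i,b), road(b,f)
round 4: derive reach(i,i) via R1 from reach(i,b), road(b,i)
round 5: derive reach(i,d) via R1 from reach(i,f), road(f,d)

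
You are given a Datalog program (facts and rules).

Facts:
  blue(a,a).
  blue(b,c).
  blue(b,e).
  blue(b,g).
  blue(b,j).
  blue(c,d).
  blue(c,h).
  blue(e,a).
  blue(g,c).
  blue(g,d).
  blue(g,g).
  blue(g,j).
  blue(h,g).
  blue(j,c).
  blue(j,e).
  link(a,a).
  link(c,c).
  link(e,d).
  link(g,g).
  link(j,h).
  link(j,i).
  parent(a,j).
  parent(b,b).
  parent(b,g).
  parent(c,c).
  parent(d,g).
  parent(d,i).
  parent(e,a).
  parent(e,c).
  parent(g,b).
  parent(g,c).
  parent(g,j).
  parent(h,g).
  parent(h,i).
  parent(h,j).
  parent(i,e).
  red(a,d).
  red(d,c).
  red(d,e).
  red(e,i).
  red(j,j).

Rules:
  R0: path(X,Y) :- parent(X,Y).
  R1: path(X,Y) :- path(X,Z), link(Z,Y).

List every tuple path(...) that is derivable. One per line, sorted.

round 1: derive path(a,j) via R0 from parent(a,j)
round 1: derive path(b,b) via R0 from parent(b,b)
round 1: derive path(b,g) via R0 from parent(b,g)
round 1: derive path(c,c) via R0 from parent(c,c)
round 1: derive path(d,g) via R0 from parent(d,g)
round 1: derive path(d,i) via R0 from parent(d,i)
round 1: derive path(e,a) via R0 from parent(e,a)
round 1: derive path(e,c) via R0 from parent(e,c)
round 1: derive path(g,b) via R0 from parent(g,b)
round 1: derive path(g,c) via R0 from parent(g,c)
round 1: derive path(g,j) via R0 from parent(g,j)
round 1: derive path(h,g) via R0 from parent(h,g)
round 1: derive path(h,i) via R0 from parent(h,i)
round 1: derive path(h,j) via R0 from parent(h,j)
round 1: derive path(i,e) via R0 from parent(i,e)
round 2: derive path(a,h) via R1 from path(a,j), link(j,h)
round 2: derive path(a,i) via R1 from path(a,j), link(j,i)
round 2: derive path(g,h) via R1 from path(g,j), link(j,h)
round 2: derive path(g,i) via R1 from path(g,j), link(j,i)
round 2: derive path(h,h) via R1 from path(h,j), link(j,h)
round 2: derive path(i,d) via R1 from path(i,e), link(e,d)

path(a,h)
path(a,i)
path(a,j)
path(b,b)
path(b,g)
path(c,c)
path(d,g)
path(d,i)
path(e,a)
path(e,c)
path(g,b)
path(g,c)
path(g,h)
path(g,i)
path(g,j)
path(h,g)
path(h,h)
path(h,i)
path(h,j)
path(i,d)
path(i,e)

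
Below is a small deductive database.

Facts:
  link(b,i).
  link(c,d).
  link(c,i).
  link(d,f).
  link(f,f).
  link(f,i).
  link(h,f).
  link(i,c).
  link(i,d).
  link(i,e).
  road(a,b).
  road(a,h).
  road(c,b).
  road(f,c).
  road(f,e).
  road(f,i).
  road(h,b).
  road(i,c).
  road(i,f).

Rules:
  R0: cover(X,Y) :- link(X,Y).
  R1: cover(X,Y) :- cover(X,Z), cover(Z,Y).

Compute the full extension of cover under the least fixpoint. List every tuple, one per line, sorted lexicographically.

round 1: derive cover(b,i) via R0 from link(b,i)
round 1: derive cover(c,d) via R0 from link(c,d)
round 1: derive cover(c,i) via R0 from link(c,i)
round 1: derive cover(d,f) via R0 from link(d,f)
round 1: derive cover(f,f) via R0 from link(f,f)
round 1: derive cover(f,i) via R0 from link(f,i)
round 1: derive cover(h,f) via R0 from link(h,f)
round 1: derive cover(i,c) via R0 from link(i,c)
round 1: derive cover(i,d) via R0 from link(i,d)
round 1: derive cover(i,e) via R0 from link(i,e)
round 2: derive cover(b,c) via R1 from cover(b,i), cover(i,c)
round 2: derive cover(b,d) via R1 from cover(b,i), cover(i,d)
round 2: derive cover(b,e) via R1 from cover(b,i), cover(i,e)
round 2: derive cover(c,c) via R1 from cover(c,i), cover(i,c)
round 2: derive cover(c,e) via R1 from cover(c,i), cover(i,e)
round 2: derive cover(c,f) via R1 from cover(c,d), cover(d,f)
round 2: derive cover(d,i) via R1 from cover(d,f), cover(f,i)
round 2: derive cover(f,c) via R1 from cover(f,i), cover(i,c)
round 2: derive cover(f,d) via R1 from cover(f,i), cover(i,d)
round 2: derive cover(f,e) via R1 from cover(f,i), cover(i,e)
round 2: derive cover(h,i) via R1 from cover(h,f), cover(f,i)
round 2: derive cover(i,f) via R1 from cover(i,d), cover(d,f)
round 2: derive cover(i,i) via R1 from cover(i,c), cover(c,i)
round 3: derive cover(b,f) via R1 from cover(b,c), cover(c,f)
round 3: derive cover(d,c) via R1 from cover(d,f), cover(f,c)
round 3: derive cover(d,d) via R1 from cover(d,f), cover(f,d)
round 3: derive cover(d,e) via R1 from cover(d,f), cover(f,e)
round 3: derive cover(h,c) via R1 from cover(h,f), cover(f,c)
round 3: derive cover(h,d) via R1 from cover(h,f), cover(f,d)
round 3: derive cover(h,e) via R1 from cover(h,f), cover(f,e)

cover(b,c)
cover(b,d)
cover(b,e)
cover(b,f)
cover(b,i)
cover(c,c)
cover(c,d)
cover(c,e)
cover(c,f)
cover(c,i)
cover(d,c)
cover(d,d)
cover(d,e)
cover(d,f)
cover(d,i)
cover(f,c)
cover(f,d)
cover(f,e)
cover(f,f)
cover(f,i)
cover(h,c)
cover(h,d)
cover(h,e)
cover(h,f)
cover(h,i)
cover(i,c)
cover(i,d)
cover(i,e)
cover(i,f)
cover(i,i)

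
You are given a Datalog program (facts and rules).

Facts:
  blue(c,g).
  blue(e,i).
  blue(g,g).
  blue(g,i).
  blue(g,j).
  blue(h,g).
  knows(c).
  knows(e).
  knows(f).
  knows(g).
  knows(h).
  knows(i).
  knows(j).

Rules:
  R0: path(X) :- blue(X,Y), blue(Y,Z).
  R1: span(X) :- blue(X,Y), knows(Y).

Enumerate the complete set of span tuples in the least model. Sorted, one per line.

span(c)
span(e)
span(g)
span(h)

round 1: derive span(c) via R1 from blue(c,g), knows(g)
round 1: derive span(e) via R1 from blue(e,i), knows(i)
round 1: derive span(g) via R1 from blue(g,g), knows(g)
round 1: derive span(h) via R1 from blue(h,g), knows(g)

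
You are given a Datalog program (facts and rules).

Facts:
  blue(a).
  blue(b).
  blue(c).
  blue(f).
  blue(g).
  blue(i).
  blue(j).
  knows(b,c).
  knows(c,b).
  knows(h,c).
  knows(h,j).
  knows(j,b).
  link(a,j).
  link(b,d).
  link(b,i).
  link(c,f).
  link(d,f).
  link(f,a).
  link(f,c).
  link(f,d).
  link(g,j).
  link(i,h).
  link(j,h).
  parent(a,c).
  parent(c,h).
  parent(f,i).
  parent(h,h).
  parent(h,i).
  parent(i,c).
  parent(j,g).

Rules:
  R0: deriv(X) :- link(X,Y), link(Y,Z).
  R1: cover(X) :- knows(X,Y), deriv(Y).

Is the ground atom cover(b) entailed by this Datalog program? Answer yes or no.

yes

round 1: derive deriv(a) via R0 from link(a,j), link(j,h)
round 1: derive deriv(b) via R0 from link(b,d), link(d,f)
round 1: derive deriv(c) via R0 from link(c,f), link(f,a)
round 1: derive deriv(d) via R0 from link(d,f), link(f,a)
round 1: derive deriv(f) via R0 from link(f,a), link(a,j)
round 1: derive deriv(g) via R0 from link(g,j), link(j,h)
round 2: derive cover(b) via R1 from knows(b,c), deriv(c)
round 2: derive cover(c) via R1 from knows(c,b), deriv(b)
round 2: derive cover(h) via R1 from knows(h,c), deriv(c)
round 2: derive cover(j) via R1 from knows(j,b), deriv(b)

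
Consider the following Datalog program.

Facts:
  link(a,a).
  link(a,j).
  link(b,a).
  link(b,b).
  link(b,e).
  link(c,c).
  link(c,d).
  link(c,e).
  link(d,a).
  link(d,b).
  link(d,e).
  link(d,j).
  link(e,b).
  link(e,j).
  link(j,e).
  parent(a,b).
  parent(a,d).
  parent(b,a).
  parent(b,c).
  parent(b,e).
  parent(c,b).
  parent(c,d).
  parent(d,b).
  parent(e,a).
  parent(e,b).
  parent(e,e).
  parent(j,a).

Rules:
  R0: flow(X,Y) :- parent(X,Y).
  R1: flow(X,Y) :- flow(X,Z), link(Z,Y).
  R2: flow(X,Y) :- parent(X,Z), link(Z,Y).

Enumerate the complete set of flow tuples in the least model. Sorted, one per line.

round 1: derive flow(a,b) via R0 from parent(a,b)
round 1: derive flow(a,d) via R0 from parent(a,d)
round 1: derive flow(b,a) via R0 from parent(b,a)
round 1: derive flow(b,c) via R0 from parent(b,c)
round 1: derive flow(b,e) via R0 from parent(b,e)
round 1: derive flow(c,b) via R0 from parent(c,b)
round 1: derive flow(c,d) via R0 from parent(c,d)
round 1: derive flow(d,b) via R0 from parent(d,b)
round 1: derive flow(e,a) via R0 from parent(e,a)
round 1: derive flow(e,b) via R0 from parent(e,b)
round 1: derive flow(e,e) via R0 from parent(e,e)
round 1: derive flow(j,a) via R0 from parent(j,a)
round 1: derive flow(a,a) via R2 from parent(a,b), link(b,a)
round 1: derive flow(a,e) via R2 from parent(a,b), link(b,e)
round 1: derive flow(a,j) via R2 from parent(a,d), link(d,j)
round 1: derive flow(b,b) via R2 from parent(b,e), link(e,b)
round 1: derive flow(b,d) via R2 from parent(b,c), link(c,d)
round 1: derive flow(b,j) via R2 from parent(b,a), link(a,j)
round 1: derive flow(c,a) via R2 from parent(c,b), link(b,a)
round 1: derive flow(c,e) via R2 from parent(c,b), link(b,e)
round 1: derive flow(c,j) via R2 from parent(c,d), link(d,j)
round 1: derive flow(d,a) via R2 from parent(d,b), link(b,a)
round 1: derive flow(d,e) via R2 from parent(d,b), link(b,e)
round 1: derive flow(e,j) via R2 from parent(e,a), link(a,j)
round 1: derive flow(j,j) via R2 from parent(j,a), link(a,j)
round 2: derive flow(d,j) via R1 from flow(d,a), link(a,j)
round 2: derive flow(j,e) via R1 from flow(j,j), link(j,e)
round 3: derive flow(j,b) via R1 from flow(j,e), link(e,b)

flow(a,a)
flow(a,b)
flow(a,d)
flow(a,e)
flow(a,j)
flow(b,a)
flow(b,b)
flow(b,c)
flow(b,d)
flow(b,e)
flow(b,j)
flow(c,a)
flow(c,b)
flow(c,d)
flow(c,e)
flow(c,j)
flow(d,a)
flow(d,b)
flow(d,e)
flow(d,j)
flow(e,a)
flow(e,b)
flow(e,e)
flow(e,j)
flow(j,a)
flow(j,b)
flow(j,e)
flow(j,j)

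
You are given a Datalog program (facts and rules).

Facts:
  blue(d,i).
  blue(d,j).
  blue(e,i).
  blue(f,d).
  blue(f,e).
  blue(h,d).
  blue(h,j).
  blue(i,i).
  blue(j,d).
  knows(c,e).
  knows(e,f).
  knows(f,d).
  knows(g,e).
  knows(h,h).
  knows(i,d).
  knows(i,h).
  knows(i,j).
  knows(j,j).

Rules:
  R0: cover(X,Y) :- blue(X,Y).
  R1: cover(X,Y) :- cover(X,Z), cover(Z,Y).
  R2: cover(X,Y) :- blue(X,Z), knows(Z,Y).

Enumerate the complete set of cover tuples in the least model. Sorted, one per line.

cover(d,d)
cover(d,h)
cover(d,i)
cover(d,j)
cover(e,d)
cover(e,h)
cover(e,i)
cover(e,j)
cover(f,d)
cover(f,e)
cover(f,f)
cover(f,h)
cover(f,i)
cover(f,j)
cover(h,d)
cover(h,h)
cover(h,i)
cover(h,j)
cover(i,d)
cover(i,h)
cover(i,i)
cover(i,j)
cover(j,d)
cover(j,h)
cover(j,i)
cover(j,j)

round 1: derive cover(d,i) via R0 from blue(d,i)
round 1: derive cover(d,j) via R0 from blue(d,j)
round 1: derive cover(e,i) via R0 from blue(e,i)
round 1: derive cover(f,d) via R0 from blue(f,d)
round 1: derive cover(f,e) via R0 from blue(f,e)
round 1: derive cover(h,d) via R0 from blue(h,d)
round 1: derive cover(h,j) via R0 from blue(h,j)
round 1: derive cover(i,i) via R0 from blue(i,i)
round 1: derive cover(j,d) via R0 from blue(j,d)
round 1: derive cover(d,d) via R2 from blue(d,i), knows(i,d)
round 1: derive cover(d,h) via R2 from blue(d,i), knows(i,h)
round 1: derive cover(e,d) via R2 from blue(e,i), knows(i,d)
round 1: derive cover(e,h) via R2 from blue(e,i), knows(i,h)
round 1: derive cover(e,j) via R2 from blue(e,i), knows(i,j)
round 1: derive cover(f,f) via R2 from blue(f,e), knows(e,f)
round 1: derive cover(i,d) via R2 from blue(i,i), knows(i,d)
round 1: derive cover(i,h) via R2 from blue(i,i), knows(i,h)
round 1: derive cover(i,j) via R2 from blue(i,i), knows(i,j)
round 2: derive cover(f,h) via R1 from cover(f,d), cover(d,h)
round 2: derive cover(f,i) via R1 from cover(f,d), cover(d,i)
round 2: derive cover(f,j) via R1 from cover(f,d), cover(d,j)
round 2: derive cover(h,h) via R1 from cover(h,d), cover(d,h)
round 2: derive cover(h,i) via R1 from cover(h,d), cover(d,i)
round 2: derive cover(j,h) via R1 from cover(j,d), cover(d,h)
round 2: derive cover(j,i) via R1 from cover(j,d), cover(d,i)
round 2: derive cover(j,j) via R1 from cover(j,d), cover(d,j)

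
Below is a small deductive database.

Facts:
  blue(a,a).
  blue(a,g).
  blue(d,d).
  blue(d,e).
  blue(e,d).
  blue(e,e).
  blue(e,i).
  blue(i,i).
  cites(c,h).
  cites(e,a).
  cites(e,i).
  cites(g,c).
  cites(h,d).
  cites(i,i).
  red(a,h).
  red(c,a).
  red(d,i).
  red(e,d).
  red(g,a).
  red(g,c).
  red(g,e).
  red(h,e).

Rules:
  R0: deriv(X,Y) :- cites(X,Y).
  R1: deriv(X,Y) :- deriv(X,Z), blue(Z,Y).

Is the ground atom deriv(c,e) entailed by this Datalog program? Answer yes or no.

round 1: derive deriv(c,h) via R0 from cites(c,h)
round 1: derive deriv(e,a) via R0 from cites(e,a)
round 1: derive deriv(e,i) via R0 from cites(e,i)
round 1: derive deriv(g,c) via R0 from cites(g,c)
round 1: derive deriv(h,d) via R0 from cites(h,d)
round 1: derive deriv(i,i) via R0 from cites(i,i)
round 2: derive deriv(e,g) via R1 from deriv(e,a), blue(a,g)
round 2: derive deriv(h,e) via R1 from deriv(h,d), blue(d,e)
round 3: derive deriv(h,i) via R1 from deriv(h,e), blue(e,i)

no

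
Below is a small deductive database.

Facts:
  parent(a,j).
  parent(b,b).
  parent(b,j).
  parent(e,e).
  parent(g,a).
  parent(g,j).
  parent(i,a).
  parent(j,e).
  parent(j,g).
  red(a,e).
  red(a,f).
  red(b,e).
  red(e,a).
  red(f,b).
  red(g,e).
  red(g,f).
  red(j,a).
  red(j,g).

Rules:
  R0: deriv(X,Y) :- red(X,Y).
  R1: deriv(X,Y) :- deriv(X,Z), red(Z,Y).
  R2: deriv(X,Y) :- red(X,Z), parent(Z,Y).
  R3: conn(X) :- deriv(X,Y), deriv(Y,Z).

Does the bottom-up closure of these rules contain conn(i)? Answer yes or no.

no

round 1: derive deriv(a,e) via R0 from red(a,e)
round 1: derive deriv(a,f) via R0 from red(a,f)
round 1: derive deriv(b,e) via R0 from red(b,e)
round 1: derive deriv(e,a) via R0 from red(e,a)
round 1: derive deriv(f,b) via R0 from red(f,b)
round 1: derive deriv(g,e) via R0 from red(g,e)
round 1: derive deriv(g,f) via R0 from red(g,f)
round 1: derive deriv(j,a) via R0 from red(j,a)
round 1: derive deriv(j,g) via R0 from red(j,g)
round 1: derive deriv(e,j) via R2 from red(e,a), parent(a,j)
round 1: derive deriv(f,j) via R2 from red(f,b), parent(b,j)
round 1: derive deriv(j,j) via R2 from red(j,a), parent(a,j)
round 2: derive deriv(a,a) via R1 from deriv(a,e), red(e,a)
round 2: derive deriv(a,b) via R1 from deriv(a,f), red(f,b)
round 2: derive deriv(b,a) via R1 from deriv(b,e), red(e,a)
round 2: derive deriv(e,e) via R1 from deriv(e,a), red(a,e)
round 2: derive deriv(e,f) via R1 from deriv(e,a), red(a,f)
round 2: derive deriv(e,g) via R1 from deriv(e,j), red(j,g)
round 2: derive deriv(f,a) via R1 from deriv(f,j), red(j,a)
round 2: derive deriv(f,e) via R1 from deriv(f,b), red(b,e)
round 2: derive deriv(f,g) via R1 from deriv(f,j), red(j,g)
round 2: derive deriv(g,a) via R1 from deriv(g,e), red(e,a)
round 2: derive deriv(g,b) via R1 from deriv(g,f), red(f,b)
round 2: derive deriv(j,e) via R1 from deriv(j,a), red(a,e)
round 2: derive deriv(j,f) via R1 from deriv(j,a), red(a,f)
round 2: derive conn(a) via R3 from deriv(a,e), deriv(e,a)
round 2: derive conn(b) via R3 from deriv(b,e), deriv(e,a)
round 2: derive conn(e) via R3 from deriv(e,a), deriv(a,e)
round 2: derive conn(f) via R3 from deriv(f,b), deriv(b,e)
round 2: derive conn(g) via R3 from deriv(g,e), deriv(e,a)
round 2: derive conn(j) via R3 from deriv(j,a), deriv(a,e)
round 3: derive deriv(b,f) via R1 from deriv(b,a), red(a,f)
round 3: derive deriv(e,b) via R1 from deriv(e,f), red(f,b)
round 3: derive deriv(f,f) via R1 from deriv(f,a), red(a,f)
round 3: derive deriv(j,b) via R1 from deriv(j,f), red(f,b)
round 4: derive deriv(b,b) via R1 from deriv(b,f), red(f,b)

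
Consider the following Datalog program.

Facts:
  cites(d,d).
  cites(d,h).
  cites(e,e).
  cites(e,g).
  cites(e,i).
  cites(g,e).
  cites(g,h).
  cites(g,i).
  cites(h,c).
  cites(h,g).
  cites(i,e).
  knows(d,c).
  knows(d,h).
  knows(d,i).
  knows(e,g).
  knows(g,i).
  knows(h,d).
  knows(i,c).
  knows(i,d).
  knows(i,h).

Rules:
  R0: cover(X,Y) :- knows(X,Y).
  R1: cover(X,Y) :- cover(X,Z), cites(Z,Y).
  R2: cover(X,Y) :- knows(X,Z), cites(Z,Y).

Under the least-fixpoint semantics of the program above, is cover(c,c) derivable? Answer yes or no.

no

round 1: derive cover(d,c) via R0 from knows(d,c)
round 1: derive cover(d,h) via R0 from knows(d,h)
round 1: derive cover(d,i) via R0 from knows(d,i)
round 1: derive cover(e,g) via R0 from knows(e,g)
round 1: derive cover(g,i) via R0 from knows(g,i)
round 1: derive cover(h,d) via R0 from knows(h,d)
round 1: derive cover(i,c) via R0 from knows(i,c)
round 1: derive cover(i,d) via R0 from knows(i,d)
round 1: derive cover(i,h) via R0 from knows(i,h)
round 1: derive cover(d,e) via R2 from knows(d,i), cites(i,e)
round 1: derive cover(d,g) via R2 from knows(d,h), cites(h,g)
round 1: derive cover(e,e) via R2 from knows(e,g), cites(g,e)
round 1: derive cover(e,h) via R2 from knows(e,g), cites(g,h)
round 1: derive cover(e,i) via R2 from knows(e,g), cites(g,i)
round 1: derive cover(g,e) via R2 from knows(g,i), cites(i,e)
round 1: derive cover(h,h) via R2 from knows(h,d), cites(d,h)
round 1: derive cover(i,g) via R2 from knows(i,h), cites(h,g)
round 2: derive cover(e,c) via R1 from cover(e,h), cites(h,c)
round 2: derive cover(g,g) via R1 from cover(g,e), cites(e,g)
round 2: derive cover(h,c) via R1 from cover(h,h), cites(h,c)
round 2: derive cover(h,g) via R1 from cover(h,h), cites(h,g)
round 2: derive cover(i,e) via R1 from cover(i,g), cites(g,e)
round 2: derive cover(i,i) via R1 from cover(i,g), cites(g,i)
round 3: derive cover(g,h) via R1 from cover(g,g), cites(g,h)
round 3: derive cover(h,e) via R1 from cover(h,g), cites(g,e)
round 3: derive cover(h,i) via R1 from cover(h,g), cites(g,i)
round 4: derive cover(g,c) via R1 from cover(g,h), cites(h,c)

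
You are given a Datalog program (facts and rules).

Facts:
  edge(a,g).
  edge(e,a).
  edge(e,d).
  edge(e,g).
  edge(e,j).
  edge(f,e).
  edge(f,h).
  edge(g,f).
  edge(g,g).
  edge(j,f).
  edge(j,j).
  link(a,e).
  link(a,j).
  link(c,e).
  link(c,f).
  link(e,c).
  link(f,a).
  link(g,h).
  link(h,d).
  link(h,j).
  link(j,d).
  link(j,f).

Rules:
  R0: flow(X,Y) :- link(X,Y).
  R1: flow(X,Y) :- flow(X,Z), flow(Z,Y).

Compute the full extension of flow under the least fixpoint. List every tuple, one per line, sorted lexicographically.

flow(a,a)
flow(a,c)
flow(a,d)
flow(a,e)
flow(a,f)
flow(a,j)
flow(c,a)
flow(c,c)
flow(c,d)
flow(c,e)
flow(c,f)
flow(c,j)
flow(e,a)
flow(e,c)
flow(e,d)
flow(e,e)
flow(e,f)
flow(e,j)
flow(f,a)
flow(f,c)
flow(f,d)
flow(f,e)
flow(f,f)
flow(f,j)
flow(g,a)
flow(g,c)
flow(g,d)
flow(g,e)
flow(g,f)
flow(g,h)
flow(g,j)
flow(h,a)
flow(h,c)
flow(h,d)
flow(h,e)
flow(h,f)
flow(h,j)
flow(j,a)
flow(j,c)
flow(j,d)
flow(j,e)
flow(j,f)
flow(j,j)

round 1: derive flow(a,e) via R0 from link(a,e)
round 1: derive flow(a,j) via R0 from link(a,j)
round 1: derive flow(c,e) via R0 from link(c,e)
round 1: derive flow(c,f) via R0 from link(c,f)
round 1: derive flow(e,c) via R0 from link(e,c)
round 1: derive flow(f,a) via R0 from link(f,a)
round 1: derive flow(g,h) via R0 from link(g,h)
round 1: derive flow(h,d) via R0 from link(h,d)
round 1: derive flow(h,j) via R0 from link(h,j)
round 1: derive flow(j,d) via R0 from link(j,d)
round 1: derive flow(j,f) via R0 from link(j,f)
round 2: derive flow(a,c) via R1 from flow(a,e), flow(e,c)
round 2: derive flow(a,d) via R1 from flow(a,j), flow(j,d)
round 2: derive flow(a,f) via R1 from flow(a,j), flow(j,f)
round 2: derive flow(c,a) via R1 from flow(c,f), flow(f,a)
round 2: derive flow(c,c) via R1 from flow(c,e), flow(e,c)
round 2: derive flow(e,e) via R1 from flow(e,c), flow(c,e)
round 2: derive flow(e,f) via R1 from flow(e,c), flow(c,f)
round 2: derive flow(f,e) via R1 from flow(f,a), flow(a,e)
round 2: derive flow(f,j) via R1 from flow(f,a), flow(a,j)
round 2: derive flow(g,d) via R1 from flow(g,h), flow(h,d)
round 2: derive flow(g,j) via R1 from flow(g,h), flow(h,j)
round 2: derive flow(h,f) via R1 from flow(h,j), flow(j,f)
round 2: derive flow(j,a) via R1 from flow(j,f), flow(f,a)
round 3: derive flow(a,a) via R1 from flow(a,c), flow(c,a)
round 3: derive flow(c,d) via R1 from flow(c,a), flow(a,d)
round 3: derive flow(c,j) via R1 from flow(c,a), flow(a,j)
round 3: derive flow(e,a) via R1 from flow(e,c), flow(c,a)
round 3: derive flow(e,j) via R1 from flow(e,f), flow(f,j)
round 3: derive flow(f,c) via R1 from flow(f,a), flow(a,c)
round 3: derive flow(f,d) via R1 from flow(f,a), flow(a,d)
round 3: derive flow(f,f) via R1 from flow(f,a), flow(a,f)
round 3: derive flow(g,a) via R1 from flow(g,j), flow(j,a)
round 3: derive flow(g,f) via R1 from flow(g,h), flow(h,f)
round 3: derive flow(h,a) via R1 from flow(h,f), flow(f,a)
round 3: derive flow(h,e) via R1 from flow(h,f), flow(f,e)
round 3: derive flow(j,c) via R1 from flow(j,a), flow(a,c)
round 3: derive flow(j,e) via R1 from flow(j,a), flow(a,e)
round 3: derive flow(j,j) via R1 from flow(j,a), flow(a,j)
round 4: derive flow(e,d) via R1 from flow(e,a), flow(a,d)
round 4: derive flow(g,c) via R1 from flow(g,a), flow(a,c)
round 4: derive flow(g,e) via R1 from flow(g,a), flow(a,e)
round 4: derive flow(h,c) via R1 from flow(h,a), flow(a,c)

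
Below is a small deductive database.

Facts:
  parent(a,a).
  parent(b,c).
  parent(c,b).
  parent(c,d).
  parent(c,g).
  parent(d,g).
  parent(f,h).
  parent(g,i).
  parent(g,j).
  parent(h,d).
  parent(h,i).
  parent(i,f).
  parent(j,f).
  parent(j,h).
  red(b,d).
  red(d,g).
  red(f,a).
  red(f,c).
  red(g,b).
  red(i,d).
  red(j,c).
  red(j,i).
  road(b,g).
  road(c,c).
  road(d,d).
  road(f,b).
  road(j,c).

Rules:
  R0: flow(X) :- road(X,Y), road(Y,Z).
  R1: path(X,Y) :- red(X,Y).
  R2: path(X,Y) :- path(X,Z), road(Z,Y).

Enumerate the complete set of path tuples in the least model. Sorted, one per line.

round 1: derive path(b,d) via R1 from red(b,d)
round 1: derive path(d,g) via R1 from red(d,g)
round 1: derive path(f,a) via R1 from red(f,a)
round 1: derive path(f,c) via R1 from red(f,c)
round 1: derive path(g,b) via R1 from red(g,b)
round 1: derive path(i,d) via R1 from red(i,d)
round 1: derive path(j,c) via R1 from red(j,c)
round 1: derive path(j,i) via R1 from red(j,i)
round 2: derive path(g,g) via R2 from path(g,b), road(b,g)

path(b,d)
path(d,g)
path(f,a)
path(f,c)
path(g,b)
path(g,g)
path(i,d)
path(j,c)
path(j,i)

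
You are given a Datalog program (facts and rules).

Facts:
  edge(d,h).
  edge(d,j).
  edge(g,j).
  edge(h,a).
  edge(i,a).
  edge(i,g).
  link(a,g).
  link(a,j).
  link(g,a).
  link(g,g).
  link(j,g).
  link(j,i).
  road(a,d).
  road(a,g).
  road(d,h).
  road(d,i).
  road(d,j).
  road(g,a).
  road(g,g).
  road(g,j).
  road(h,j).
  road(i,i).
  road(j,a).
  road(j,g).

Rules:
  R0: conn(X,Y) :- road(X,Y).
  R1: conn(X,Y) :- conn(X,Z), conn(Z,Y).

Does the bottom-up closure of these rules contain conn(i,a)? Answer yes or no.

round 1: derive conn(a,d) via R0 from road(a,d)
round 1: derive conn(a,g) via R0 from road(a,g)
round 1: derive conn(d,h) via R0 from road(d,h)
round 1: derive conn(d,i) via R0 from road(d,i)
round 1: derive conn(d,j) via R0 from road(d,j)
round 1: derive conn(g,a) via R0 from road(g,a)
round 1: derive conn(g,g) via R0 from road(g,g)
round 1: derive conn(g,j) via R0 from road(g,j)
round 1: derive conn(h,j) via R0 from road(h,j)
round 1: derive conn(i,i) via R0 from road(i,i)
round 1: derive conn(j,a) via R0 from road(j,a)
round 1: derive conn(j,g) via R0 from road(j,g)
round 2: derive conn(a,a) via R1 from conn(a,g), conn(g,a)
round 2: derive conn(a,h) via R1 from conn(a,d), conn(d,h)
round 2: derive conn(a,i) via R1 from conn(a,d), conn(d,i)
round 2: derive conn(a,j) via R1 from conn(a,d), conn(d,j)
round 2: derive conn(d,a) via R1 from conn(d,j), conn(j,a)
round 2: derive conn(d,g) via R1 from conn(d,j), conn(j,g)
round 2: derive conn(g,d) via R1 from conn(g,a), conn(a,d)
round 2: derive conn(h,a) via R1 from conn(h,j), conn(j,a)
round 2: derive conn(h,g) via R1 from conn(h,j), conn(j,g)
round 2: derive conn(j,d) via R1 from conn(j,a), conn(a,d)
round 2: derive conn(j,j) via R1 from conn(j,g), conn(g,j)
round 3: derive conn(d,d) via R1 from conn(d,a), conn(a,d)
round 3: derive conn(g,h) via R1 from conn(g,a), conn(a,h)
round 3: derive conn(g,i) via R1 from conn(g,a), conn(a,i)
round 3: derive conn(h,d) via R1 from conn(h,a), conn(a,d)
round 3: derive conn(h,h) via R1 from conn(h,a), conn(a,h)
round 3: derive conn(h,i) via R1 from conn(h,a), conn(a,i)
round 3: derive conn(j,h) via R1 from conn(j,a), conn(a,h)
round 3: derive conn(j,i) via R1 from conn(j,a), conn(a,i)

no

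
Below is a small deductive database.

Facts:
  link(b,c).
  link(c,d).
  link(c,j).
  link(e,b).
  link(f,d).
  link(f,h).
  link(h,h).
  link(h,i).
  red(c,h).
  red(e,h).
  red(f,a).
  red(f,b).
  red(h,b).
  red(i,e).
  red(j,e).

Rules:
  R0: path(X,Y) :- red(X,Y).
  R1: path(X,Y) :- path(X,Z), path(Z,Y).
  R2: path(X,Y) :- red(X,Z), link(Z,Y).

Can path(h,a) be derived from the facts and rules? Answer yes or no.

round 1: derive path(c,h) via R0 from red(c,h)
round 1: derive path(e,h) via R0 from red(e,h)
round 1: derive path(f,a) via R0 from red(f,a)
round 1: derive path(f,b) via R0 from red(f,b)
round 1: derive path(h,b) via R0 from red(h,b)
round 1: derive path(i,e) via R0 from red(i,e)
round 1: derive path(j,e) via R0 from red(j,e)
round 1: derive path(c,i) via R2 from red(c,h), link(h,i)
round 1: derive path(e,i) via R2 from red(e,h), link(h,i)
round 1: derive path(f,c) via R2 from red(f,b), link(b,c)
round 1: derive path(h,c) via R2 from red(h,b), link(b,c)
round 1: derive path(i,b) via R2 from red(i,e), link(e,b)
round 1: derive path(j,b) via R2 from red(j,e), link(e,b)
round 2: derive path(c,b) via R1 from path(c,h), path(h,b)
round 2: derive path(c,c) via R1 from path(c,h), path(h,c)
round 2: derive path(c,e) via R1 from path(c,i), path(i,e)
round 2: derive path(e,b) via R1 from path(e,h), path(h,b)
round 2: derive path(e,c) via R1 from path(e,h), path(h,c)
round 2: derive path(e,e) via R1 from path(e,i), path(i,e)
round 2: derive path(f,h) via R1 from path(f,c), path(c,h)
round 2: derive path(f,i) via R1 from path(f,c), path(c,i)
round 2: derive path(h,h) via R1 from path(h,c), path(c,h)
round 2: derive path(h,i) via R1 from path(h,c), path(c,i)
round 2: derive path(i,h) via R1 from path(i,e), path(e,h)
round 2: derive path(i,i) via R1 from path(i,e), path(e,i)
round 2: derive path(j,h) via R1 from path(j,e), path(e,h)
round 2: derive path(j,i) via R1 from path(j,e), path(e,i)
round 3: derive path(f,e) via R1 from path(f,c), path(c,e)
round 3: derive path(h,e) via R1 from path(h,c), path(c,e)
round 3: derive path(i,c) via R1 from path(i,e), path(e,c)
round 3: derive path(j,c) via R1 from path(j,e), path(e,c)

no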